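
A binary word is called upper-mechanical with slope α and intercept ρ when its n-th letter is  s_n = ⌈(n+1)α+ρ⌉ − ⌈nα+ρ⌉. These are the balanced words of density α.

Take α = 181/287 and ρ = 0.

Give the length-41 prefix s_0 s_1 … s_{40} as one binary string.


n=0: ⌈(1·181)/287⌉ − ⌈(0·181)/287⌉ = ⌈181/287⌉ − ⌈0/287⌉ = 1 − 0 = 1
n=1: ⌈(2·181)/287⌉ − ⌈(1·181)/287⌉ = ⌈362/287⌉ − ⌈181/287⌉ = 2 − 1 = 1
n=2: ⌈(3·181)/287⌉ − ⌈(2·181)/287⌉ = ⌈543/287⌉ − ⌈362/287⌉ = 2 − 2 = 0
n=3: ⌈(4·181)/287⌉ − ⌈(3·181)/287⌉ = ⌈724/287⌉ − ⌈543/287⌉ = 3 − 2 = 1
n=4: ⌈(5·181)/287⌉ − ⌈(4·181)/287⌉ = ⌈905/287⌉ − ⌈724/287⌉ = 4 − 3 = 1
n=5: ⌈(6·181)/287⌉ − ⌈(5·181)/287⌉ = ⌈1086/287⌉ − ⌈905/287⌉ = 4 − 4 = 0
n=6: ⌈(7·181)/287⌉ − ⌈(6·181)/287⌉ = ⌈1267/287⌉ − ⌈1086/287⌉ = 5 − 4 = 1
n=7: ⌈(8·181)/287⌉ − ⌈(7·181)/287⌉ = ⌈1448/287⌉ − ⌈1267/287⌉ = 6 − 5 = 1
n=8: ⌈(9·181)/287⌉ − ⌈(8·181)/287⌉ = ⌈1629/287⌉ − ⌈1448/287⌉ = 6 − 6 = 0
n=9: ⌈(10·181)/287⌉ − ⌈(9·181)/287⌉ = ⌈1810/287⌉ − ⌈1629/287⌉ = 7 − 6 = 1
n=10: ⌈(11·181)/287⌉ − ⌈(10·181)/287⌉ = ⌈1991/287⌉ − ⌈1810/287⌉ = 7 − 7 = 0
n=11: ⌈(12·181)/287⌉ − ⌈(11·181)/287⌉ = ⌈2172/287⌉ − ⌈1991/287⌉ = 8 − 7 = 1
n=12: ⌈(13·181)/287⌉ − ⌈(12·181)/287⌉ = ⌈2353/287⌉ − ⌈2172/287⌉ = 9 − 8 = 1
n=13: ⌈(14·181)/287⌉ − ⌈(13·181)/287⌉ = ⌈2534/287⌉ − ⌈2353/287⌉ = 9 − 9 = 0
n=14: ⌈(15·181)/287⌉ − ⌈(14·181)/287⌉ = ⌈2715/287⌉ − ⌈2534/287⌉ = 10 − 9 = 1
n=15: ⌈(16·181)/287⌉ − ⌈(15·181)/287⌉ = ⌈2896/287⌉ − ⌈2715/287⌉ = 11 − 10 = 1
n=16: ⌈(17·181)/287⌉ − ⌈(16·181)/287⌉ = ⌈3077/287⌉ − ⌈2896/287⌉ = 11 − 11 = 0
n=17: ⌈(18·181)/287⌉ − ⌈(17·181)/287⌉ = ⌈3258/287⌉ − ⌈3077/287⌉ = 12 − 11 = 1
n=18: ⌈(19·181)/287⌉ − ⌈(18·181)/287⌉ = ⌈3439/287⌉ − ⌈3258/287⌉ = 12 − 12 = 0
n=19: ⌈(20·181)/287⌉ − ⌈(19·181)/287⌉ = ⌈3620/287⌉ − ⌈3439/287⌉ = 13 − 12 = 1
n=20: ⌈(21·181)/287⌉ − ⌈(20·181)/287⌉ = ⌈3801/287⌉ − ⌈3620/287⌉ = 14 − 13 = 1
n=21: ⌈(22·181)/287⌉ − ⌈(21·181)/287⌉ = ⌈3982/287⌉ − ⌈3801/287⌉ = 14 − 14 = 0
n=22: ⌈(23·181)/287⌉ − ⌈(22·181)/287⌉ = ⌈4163/287⌉ − ⌈3982/287⌉ = 15 − 14 = 1
n=23: ⌈(24·181)/287⌉ − ⌈(23·181)/287⌉ = ⌈4344/287⌉ − ⌈4163/287⌉ = 16 − 15 = 1
n=24: ⌈(25·181)/287⌉ − ⌈(24·181)/287⌉ = ⌈4525/287⌉ − ⌈4344/287⌉ = 16 − 16 = 0
n=25: ⌈(26·181)/287⌉ − ⌈(25·181)/287⌉ = ⌈4706/287⌉ − ⌈4525/287⌉ = 17 − 16 = 1
n=26: ⌈(27·181)/287⌉ − ⌈(26·181)/287⌉ = ⌈4887/287⌉ − ⌈4706/287⌉ = 18 − 17 = 1
n=27: ⌈(28·181)/287⌉ − ⌈(27·181)/287⌉ = ⌈5068/287⌉ − ⌈4887/287⌉ = 18 − 18 = 0
n=28: ⌈(29·181)/287⌉ − ⌈(28·181)/287⌉ = ⌈5249/287⌉ − ⌈5068/287⌉ = 19 − 18 = 1
n=29: ⌈(30·181)/287⌉ − ⌈(29·181)/287⌉ = ⌈5430/287⌉ − ⌈5249/287⌉ = 19 − 19 = 0
n=30: ⌈(31·181)/287⌉ − ⌈(30·181)/287⌉ = ⌈5611/287⌉ − ⌈5430/287⌉ = 20 − 19 = 1
n=31: ⌈(32·181)/287⌉ − ⌈(31·181)/287⌉ = ⌈5792/287⌉ − ⌈5611/287⌉ = 21 − 20 = 1
n=32: ⌈(33·181)/287⌉ − ⌈(32·181)/287⌉ = ⌈5973/287⌉ − ⌈5792/287⌉ = 21 − 21 = 0
n=33: ⌈(34·181)/287⌉ − ⌈(33·181)/287⌉ = ⌈6154/287⌉ − ⌈5973/287⌉ = 22 − 21 = 1
n=34: ⌈(35·181)/287⌉ − ⌈(34·181)/287⌉ = ⌈6335/287⌉ − ⌈6154/287⌉ = 23 − 22 = 1
n=35: ⌈(36·181)/287⌉ − ⌈(35·181)/287⌉ = ⌈6516/287⌉ − ⌈6335/287⌉ = 23 − 23 = 0
n=36: ⌈(37·181)/287⌉ − ⌈(36·181)/287⌉ = ⌈6697/287⌉ − ⌈6516/287⌉ = 24 − 23 = 1
n=37: ⌈(38·181)/287⌉ − ⌈(37·181)/287⌉ = ⌈6878/287⌉ − ⌈6697/287⌉ = 24 − 24 = 0
n=38: ⌈(39·181)/287⌉ − ⌈(38·181)/287⌉ = ⌈7059/287⌉ − ⌈6878/287⌉ = 25 − 24 = 1
n=39: ⌈(40·181)/287⌉ − ⌈(39·181)/287⌉ = ⌈7240/287⌉ − ⌈7059/287⌉ = 26 − 25 = 1
n=40: ⌈(41·181)/287⌉ − ⌈(40·181)/287⌉ = ⌈7421/287⌉ − ⌈7240/287⌉ = 26 − 26 = 0

11011011010110110101101101101011011010110


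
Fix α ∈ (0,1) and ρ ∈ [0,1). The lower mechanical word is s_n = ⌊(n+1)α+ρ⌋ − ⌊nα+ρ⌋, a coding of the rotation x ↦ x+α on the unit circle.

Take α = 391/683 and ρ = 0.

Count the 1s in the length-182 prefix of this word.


#1s = Σ_{n=0}^{181} s_n = Σ_{n=0}^{181} (⌊(n+1)α+ρ⌋ − ⌊nα+ρ⌋)
the sum telescopes: every ⌊nα+ρ⌋ with 0 < n < 182 appears once with + and once with −, leaving ⌊182α+ρ⌋ − ⌊0·α+ρ⌋
182α + ρ = (182·391) / 683 = 71162/683
ρ = 0/683
⌊71162/683⌋ = 104,  ⌊0/683⌋ = 0
#1s = 104 − 0 = 104

104


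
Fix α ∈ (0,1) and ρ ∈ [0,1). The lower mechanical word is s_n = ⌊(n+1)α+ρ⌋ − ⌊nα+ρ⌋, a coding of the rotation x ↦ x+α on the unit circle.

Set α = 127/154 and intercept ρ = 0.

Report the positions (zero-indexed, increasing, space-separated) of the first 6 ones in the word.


n=0: ⌊127/154⌋−⌊0/154⌋ = 0−0 = 0
n=1: ⌊254/154⌋−⌊127/154⌋ = 1−0 = 1  ← one
n=2: ⌊381/154⌋−⌊254/154⌋ = 2−1 = 1  ← one
n=3: ⌊508/154⌋−⌊381/154⌋ = 3−2 = 1  ← one
n=4: ⌊635/154⌋−⌊508/154⌋ = 4−3 = 1  ← one
n=5: ⌊762/154⌋−⌊635/154⌋ = 4−4 = 0
n=6: ⌊889/154⌋−⌊762/154⌋ = 5−4 = 1  ← one
n=7: ⌊1016/154⌋−⌊889/154⌋ = 6−5 = 1  ← one
positions of the first 6 ones: 1 2 3 4 6 7

1 2 3 4 6 7


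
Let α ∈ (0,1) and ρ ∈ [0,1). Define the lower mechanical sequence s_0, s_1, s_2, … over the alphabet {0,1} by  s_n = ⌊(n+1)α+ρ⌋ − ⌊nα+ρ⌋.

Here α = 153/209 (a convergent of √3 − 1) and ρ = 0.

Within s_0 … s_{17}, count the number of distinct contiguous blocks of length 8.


t_n = ⌊(n·153)/209⌋ for n = 0 … 18:
  n=0…9: ⌊0/209⌋=0 ⌊153/209⌋=0 ⌊306/209⌋=1 ⌊459/209⌋=2 ⌊612/209⌋=2 ⌊765/209⌋=3 ⌊918/209⌋=4 ⌊1071/209⌋=5 ⌊1224/209⌋=5 ⌊1377/209⌋=6
  n=10…18: ⌊1530/209⌋=7 ⌊1683/209⌋=8 ⌊1836/209⌋=8 ⌊1989/209⌋=9 ⌊2142/209⌋=10 ⌊2295/209⌋=10 ⌊2448/209⌋=11 ⌊2601/209⌋=12 ⌊2754/209⌋=13
s_n = t_(n+1) − t_n for n = 0 … 17 gives
prefix = 011011101110110111
slide a length-8 window over [0..7] … [10..17] (11 windows); first occurrence of each distinct factor:
  [  0..  7] 01101110
  [  1..  8] 11011101
  [  2..  9] 10111011
  [  3.. 10] 01110111
  [  4.. 11] 11101110
  [  7.. 14] 01110110
  [  8.. 15] 11101101
  [  9.. 16] 11011011
  [ 10.. 17] 10110111
  (the other 2 windows repeat one of these)
distinct factors: {01101110, 01110110, 01110111, 10110111, 10111011, 11011011, 11011101, 11101101, 11101110}
count = 9  (Sturmian bound for length 8 is 9)

9


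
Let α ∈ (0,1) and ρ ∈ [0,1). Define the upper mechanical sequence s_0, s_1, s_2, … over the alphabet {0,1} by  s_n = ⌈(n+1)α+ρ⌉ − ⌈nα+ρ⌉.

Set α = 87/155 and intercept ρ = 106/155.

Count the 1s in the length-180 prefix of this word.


101

#1s = Σ_{n=0}^{179} s_n = Σ_{n=0}^{179} (⌈(n+1)α+ρ⌉ − ⌈nα+ρ⌉)
the sum telescopes: every ⌈nα+ρ⌉ with 0 < n < 180 appears once with + and once with −, leaving ⌈180α+ρ⌉ − ⌈0·α+ρ⌉
180α + ρ = (180·87 + 106) / 155 = 15766/155
ρ = 106/155
⌈15766/155⌉ = 102,  ⌈106/155⌉ = 1
#1s = 102 − 1 = 101


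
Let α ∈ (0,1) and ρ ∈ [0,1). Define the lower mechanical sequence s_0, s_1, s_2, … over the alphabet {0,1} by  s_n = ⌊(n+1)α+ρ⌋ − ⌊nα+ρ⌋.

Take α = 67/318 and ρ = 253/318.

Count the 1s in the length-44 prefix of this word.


#1s = Σ_{n=0}^{43} s_n = Σ_{n=0}^{43} (⌊(n+1)α+ρ⌋ − ⌊nα+ρ⌋)
the sum telescopes: every ⌊nα+ρ⌋ with 0 < n < 44 appears once with + and once with −, leaving ⌊44α+ρ⌋ − ⌊0·α+ρ⌋
44α + ρ = (44·67 + 253) / 318 = 3201/318
ρ = 253/318
⌊3201/318⌋ = 10,  ⌊253/318⌋ = 0
#1s = 10 − 0 = 10

10


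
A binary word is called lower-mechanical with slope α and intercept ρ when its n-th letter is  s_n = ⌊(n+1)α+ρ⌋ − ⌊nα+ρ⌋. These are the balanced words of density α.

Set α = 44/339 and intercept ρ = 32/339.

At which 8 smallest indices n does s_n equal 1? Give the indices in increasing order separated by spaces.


6 14 22 30 37 45 53 60

n=0: ⌊76/339⌋−⌊32/339⌋ = 0−0 = 0
n=1: ⌊120/339⌋−⌊76/339⌋ = 0−0 = 0
  …
n=6: ⌊340/339⌋−⌊296/339⌋ = 1−0 = 1  ← one
n=7: ⌊384/339⌋−⌊340/339⌋ = 1−1 = 0
n=8: ⌊428/339⌋−⌊384/339⌋ = 1−1 = 0
  …
n=14: ⌊692/339⌋−⌊648/339⌋ = 2−1 = 1  ← one
n=15: ⌊736/339⌋−⌊692/339⌋ = 2−2 = 0
n=16: ⌊780/339⌋−⌊736/339⌋ = 2−2 = 0
  …
n=22: ⌊1044/339⌋−⌊1000/339⌋ = 3−2 = 1  ← one
n=23: ⌊1088/339⌋−⌊1044/339⌋ = 3−3 = 0
n=24: ⌊1132/339⌋−⌊1088/339⌋ = 3−3 = 0
  …
n=30: ⌊1396/339⌋−⌊1352/339⌋ = 4−3 = 1  ← one
n=31: ⌊1440/339⌋−⌊1396/339⌋ = 4−4 = 0
n=32: ⌊1484/339⌋−⌊1440/339⌋ = 4−4 = 0
  …
n=37: ⌊1704/339⌋−⌊1660/339⌋ = 5−4 = 1  ← one
n=38: ⌊1748/339⌋−⌊1704/339⌋ = 5−5 = 0
n=39: ⌊1792/339⌋−⌊1748/339⌋ = 5−5 = 0
  …
n=45: ⌊2056/339⌋−⌊2012/339⌋ = 6−5 = 1  ← one
n=46: ⌊2100/339⌋−⌊2056/339⌋ = 6−6 = 0
n=47: ⌊2144/339⌋−⌊2100/339⌋ = 6−6 = 0
  …
n=53: ⌊2408/339⌋−⌊2364/339⌋ = 7−6 = 1  ← one
n=54: ⌊2452/339⌋−⌊2408/339⌋ = 7−7 = 0
n=55: ⌊2496/339⌋−⌊2452/339⌋ = 7−7 = 0
  …
n=60: ⌊2716/339⌋−⌊2672/339⌋ = 8−7 = 1  ← one
positions of the first 8 ones: 6 14 22 30 37 45 53 60


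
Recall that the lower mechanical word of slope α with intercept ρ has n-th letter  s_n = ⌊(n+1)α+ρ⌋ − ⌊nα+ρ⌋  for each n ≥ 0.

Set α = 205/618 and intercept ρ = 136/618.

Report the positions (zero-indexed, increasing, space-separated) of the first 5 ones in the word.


n=0: ⌊341/618⌋−⌊136/618⌋ = 0−0 = 0
n=1: ⌊546/618⌋−⌊341/618⌋ = 0−0 = 0
n=2: ⌊751/618⌋−⌊546/618⌋ = 1−0 = 1  ← one
n=3: ⌊956/618⌋−⌊751/618⌋ = 1−1 = 0
n=4: ⌊1161/618⌋−⌊956/618⌋ = 1−1 = 0
n=5: ⌊1366/618⌋−⌊1161/618⌋ = 2−1 = 1  ← one
n=6: ⌊1571/618⌋−⌊1366/618⌋ = 2−2 = 0
n=7: ⌊1776/618⌋−⌊1571/618⌋ = 2−2 = 0
n=8: ⌊1981/618⌋−⌊1776/618⌋ = 3−2 = 1  ← one
n=9: ⌊2186/618⌋−⌊1981/618⌋ = 3−3 = 0
n=10: ⌊2391/618⌋−⌊2186/618⌋ = 3−3 = 0
n=11: ⌊2596/618⌋−⌊2391/618⌋ = 4−3 = 1  ← one
n=12: ⌊2801/618⌋−⌊2596/618⌋ = 4−4 = 0
n=13: ⌊3006/618⌋−⌊2801/618⌋ = 4−4 = 0
n=14: ⌊3211/618⌋−⌊3006/618⌋ = 5−4 = 1  ← one
positions of the first 5 ones: 2 5 8 11 14

2 5 8 11 14


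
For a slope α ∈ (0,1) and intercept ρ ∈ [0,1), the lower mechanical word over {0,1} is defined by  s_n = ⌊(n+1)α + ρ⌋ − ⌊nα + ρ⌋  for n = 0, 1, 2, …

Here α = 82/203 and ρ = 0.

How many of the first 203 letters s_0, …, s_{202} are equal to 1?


82

#1s = Σ_{n=0}^{202} s_n = Σ_{n=0}^{202} (⌊(n+1)α+ρ⌋ − ⌊nα+ρ⌋)
the sum telescopes: every ⌊nα+ρ⌋ with 0 < n < 203 appears once with + and once with −, leaving ⌊203α+ρ⌋ − ⌊0·α+ρ⌋
203α + ρ = (203·82) / 203 = 16646/203
ρ = 0/203
⌊16646/203⌋ = 82,  ⌊0/203⌋ = 0
#1s = 82 − 0 = 82


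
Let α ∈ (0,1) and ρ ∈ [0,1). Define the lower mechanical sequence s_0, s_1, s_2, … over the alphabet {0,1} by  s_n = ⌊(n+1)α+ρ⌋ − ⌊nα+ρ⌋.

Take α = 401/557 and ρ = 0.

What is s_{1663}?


(n+1)α + ρ = (1664·401) / 557 = 667264/557
nα + ρ     = (1663·401) / 557 = 666863/557
⌊667264/557⌋ = 1197,  ⌊666863/557⌋ = 1197
s_{1663} = 1197 − 1197 = 0

0


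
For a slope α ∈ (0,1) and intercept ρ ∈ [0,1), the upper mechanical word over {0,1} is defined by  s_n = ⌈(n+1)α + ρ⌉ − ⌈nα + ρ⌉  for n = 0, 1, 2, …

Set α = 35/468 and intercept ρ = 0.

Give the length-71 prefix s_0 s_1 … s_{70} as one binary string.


n=0: ⌈(1·35)/468⌉ − ⌈(0·35)/468⌉ = ⌈35/468⌉ − ⌈0/468⌉ = 1 − 0 = 1
n=1: ⌈(2·35)/468⌉ − ⌈(1·35)/468⌉ = ⌈70/468⌉ − ⌈35/468⌉ = 1 − 1 = 0
n=2: ⌈(3·35)/468⌉ − ⌈(2·35)/468⌉ = ⌈105/468⌉ − ⌈70/468⌉ = 1 − 1 = 0
n=3: ⌈(4·35)/468⌉ − ⌈(3·35)/468⌉ = ⌈140/468⌉ − ⌈105/468⌉ = 1 − 1 = 0
n=4: ⌈(5·35)/468⌉ − ⌈(4·35)/468⌉ = ⌈175/468⌉ − ⌈140/468⌉ = 1 − 1 = 0
n=5: ⌈(6·35)/468⌉ − ⌈(5·35)/468⌉ = ⌈210/468⌉ − ⌈175/468⌉ = 1 − 1 = 0
n=6: ⌈(7·35)/468⌉ − ⌈(6·35)/468⌉ = ⌈245/468⌉ − ⌈210/468⌉ = 1 − 1 = 0
n=7: ⌈(8·35)/468⌉ − ⌈(7·35)/468⌉ = ⌈280/468⌉ − ⌈245/468⌉ = 1 − 1 = 0
n=8: ⌈(9·35)/468⌉ − ⌈(8·35)/468⌉ = ⌈315/468⌉ − ⌈280/468⌉ = 1 − 1 = 0
n=9: ⌈(10·35)/468⌉ − ⌈(9·35)/468⌉ = ⌈350/468⌉ − ⌈315/468⌉ = 1 − 1 = 0
n=10: ⌈(11·35)/468⌉ − ⌈(10·35)/468⌉ = ⌈385/468⌉ − ⌈350/468⌉ = 1 − 1 = 0
n=11: ⌈(12·35)/468⌉ − ⌈(11·35)/468⌉ = ⌈420/468⌉ − ⌈385/468⌉ = 1 − 1 = 0
n=12: ⌈(13·35)/468⌉ − ⌈(12·35)/468⌉ = ⌈455/468⌉ − ⌈420/468⌉ = 1 − 1 = 0
n=13: ⌈(14·35)/468⌉ − ⌈(13·35)/468⌉ = ⌈490/468⌉ − ⌈455/468⌉ = 2 − 1 = 1
n=14: ⌈(15·35)/468⌉ − ⌈(14·35)/468⌉ = ⌈525/468⌉ − ⌈490/468⌉ = 2 − 2 = 0
n=15: ⌈(16·35)/468⌉ − ⌈(15·35)/468⌉ = ⌈560/468⌉ − ⌈525/468⌉ = 2 − 2 = 0
n=16: ⌈(17·35)/468⌉ − ⌈(16·35)/468⌉ = ⌈595/468⌉ − ⌈560/468⌉ = 2 − 2 = 0
n=17: ⌈(18·35)/468⌉ − ⌈(17·35)/468⌉ = ⌈630/468⌉ − ⌈595/468⌉ = 2 − 2 = 0
n=18: ⌈(19·35)/468⌉ − ⌈(18·35)/468⌉ = ⌈665/468⌉ − ⌈630/468⌉ = 2 − 2 = 0
n=19: ⌈(20·35)/468⌉ − ⌈(19·35)/468⌉ = ⌈700/468⌉ − ⌈665/468⌉ = 2 − 2 = 0
n=20: ⌈(21·35)/468⌉ − ⌈(20·35)/468⌉ = ⌈735/468⌉ − ⌈700/468⌉ = 2 − 2 = 0
n=21: ⌈(22·35)/468⌉ − ⌈(21·35)/468⌉ = ⌈770/468⌉ − ⌈735/468⌉ = 2 − 2 = 0
n=22: ⌈(23·35)/468⌉ − ⌈(22·35)/468⌉ = ⌈805/468⌉ − ⌈770/468⌉ = 2 − 2 = 0
n=23: ⌈(24·35)/468⌉ − ⌈(23·35)/468⌉ = ⌈840/468⌉ − ⌈805/468⌉ = 2 − 2 = 0
n=24: ⌈(25·35)/468⌉ − ⌈(24·35)/468⌉ = ⌈875/468⌉ − ⌈840/468⌉ = 2 − 2 = 0
n=25: ⌈(26·35)/468⌉ − ⌈(25·35)/468⌉ = ⌈910/468⌉ − ⌈875/468⌉ = 2 − 2 = 0
n=26: ⌈(27·35)/468⌉ − ⌈(26·35)/468⌉ = ⌈945/468⌉ − ⌈910/468⌉ = 3 − 2 = 1
n=27: ⌈(28·35)/468⌉ − ⌈(27·35)/468⌉ = ⌈980/468⌉ − ⌈945/468⌉ = 3 − 3 = 0
n=28: ⌈(29·35)/468⌉ − ⌈(28·35)/468⌉ = ⌈1015/468⌉ − ⌈980/468⌉ = 3 − 3 = 0
n=29: ⌈(30·35)/468⌉ − ⌈(29·35)/468⌉ = ⌈1050/468⌉ − ⌈1015/468⌉ = 3 − 3 = 0
n=30: ⌈(31·35)/468⌉ − ⌈(30·35)/468⌉ = ⌈1085/468⌉ − ⌈1050/468⌉ = 3 − 3 = 0
n=31: ⌈(32·35)/468⌉ − ⌈(31·35)/468⌉ = ⌈1120/468⌉ − ⌈1085/468⌉ = 3 − 3 = 0
n=32: ⌈(33·35)/468⌉ − ⌈(32·35)/468⌉ = ⌈1155/468⌉ − ⌈1120/468⌉ = 3 − 3 = 0
n=33: ⌈(34·35)/468⌉ − ⌈(33·35)/468⌉ = ⌈1190/468⌉ − ⌈1155/468⌉ = 3 − 3 = 0
n=34: ⌈(35·35)/468⌉ − ⌈(34·35)/468⌉ = ⌈1225/468⌉ − ⌈1190/468⌉ = 3 − 3 = 0
n=35: ⌈(36·35)/468⌉ − ⌈(35·35)/468⌉ = ⌈1260/468⌉ − ⌈1225/468⌉ = 3 − 3 = 0
n=36: ⌈(37·35)/468⌉ − ⌈(36·35)/468⌉ = ⌈1295/468⌉ − ⌈1260/468⌉ = 3 − 3 = 0
n=37: ⌈(38·35)/468⌉ − ⌈(37·35)/468⌉ = ⌈1330/468⌉ − ⌈1295/468⌉ = 3 − 3 = 0
n=38: ⌈(39·35)/468⌉ − ⌈(38·35)/468⌉ = ⌈1365/468⌉ − ⌈1330/468⌉ = 3 − 3 = 0
n=39: ⌈(40·35)/468⌉ − ⌈(39·35)/468⌉ = ⌈1400/468⌉ − ⌈1365/468⌉ = 3 − 3 = 0
n=40: ⌈(41·35)/468⌉ − ⌈(40·35)/468⌉ = ⌈1435/468⌉ − ⌈1400/468⌉ = 4 − 3 = 1
n=41: ⌈(42·35)/468⌉ − ⌈(41·35)/468⌉ = ⌈1470/468⌉ − ⌈1435/468⌉ = 4 − 4 = 0
n=42: ⌈(43·35)/468⌉ − ⌈(42·35)/468⌉ = ⌈1505/468⌉ − ⌈1470/468⌉ = 4 − 4 = 0
n=43: ⌈(44·35)/468⌉ − ⌈(43·35)/468⌉ = ⌈1540/468⌉ − ⌈1505/468⌉ = 4 − 4 = 0
n=44: ⌈(45·35)/468⌉ − ⌈(44·35)/468⌉ = ⌈1575/468⌉ − ⌈1540/468⌉ = 4 − 4 = 0
n=45: ⌈(46·35)/468⌉ − ⌈(45·35)/468⌉ = ⌈1610/468⌉ − ⌈1575/468⌉ = 4 − 4 = 0
n=46: ⌈(47·35)/468⌉ − ⌈(46·35)/468⌉ = ⌈1645/468⌉ − ⌈1610/468⌉ = 4 − 4 = 0
n=47: ⌈(48·35)/468⌉ − ⌈(47·35)/468⌉ = ⌈1680/468⌉ − ⌈1645/468⌉ = 4 − 4 = 0
n=48: ⌈(49·35)/468⌉ − ⌈(48·35)/468⌉ = ⌈1715/468⌉ − ⌈1680/468⌉ = 4 − 4 = 0
n=49: ⌈(50·35)/468⌉ − ⌈(49·35)/468⌉ = ⌈1750/468⌉ − ⌈1715/468⌉ = 4 − 4 = 0
n=50: ⌈(51·35)/468⌉ − ⌈(50·35)/468⌉ = ⌈1785/468⌉ − ⌈1750/468⌉ = 4 − 4 = 0
n=51: ⌈(52·35)/468⌉ − ⌈(51·35)/468⌉ = ⌈1820/468⌉ − ⌈1785/468⌉ = 4 − 4 = 0
n=52: ⌈(53·35)/468⌉ − ⌈(52·35)/468⌉ = ⌈1855/468⌉ − ⌈1820/468⌉ = 4 − 4 = 0
n=53: ⌈(54·35)/468⌉ − ⌈(53·35)/468⌉ = ⌈1890/468⌉ − ⌈1855/468⌉ = 5 − 4 = 1
n=54: ⌈(55·35)/468⌉ − ⌈(54·35)/468⌉ = ⌈1925/468⌉ − ⌈1890/468⌉ = 5 − 5 = 0
n=55: ⌈(56·35)/468⌉ − ⌈(55·35)/468⌉ = ⌈1960/468⌉ − ⌈1925/468⌉ = 5 − 5 = 0
n=56: ⌈(57·35)/468⌉ − ⌈(56·35)/468⌉ = ⌈1995/468⌉ − ⌈1960/468⌉ = 5 − 5 = 0
n=57: ⌈(58·35)/468⌉ − ⌈(57·35)/468⌉ = ⌈2030/468⌉ − ⌈1995/468⌉ = 5 − 5 = 0
n=58: ⌈(59·35)/468⌉ − ⌈(58·35)/468⌉ = ⌈2065/468⌉ − ⌈2030/468⌉ = 5 − 5 = 0
n=59: ⌈(60·35)/468⌉ − ⌈(59·35)/468⌉ = ⌈2100/468⌉ − ⌈2065/468⌉ = 5 − 5 = 0
n=60: ⌈(61·35)/468⌉ − ⌈(60·35)/468⌉ = ⌈2135/468⌉ − ⌈2100/468⌉ = 5 − 5 = 0
n=61: ⌈(62·35)/468⌉ − ⌈(61·35)/468⌉ = ⌈2170/468⌉ − ⌈2135/468⌉ = 5 − 5 = 0
n=62: ⌈(63·35)/468⌉ − ⌈(62·35)/468⌉ = ⌈2205/468⌉ − ⌈2170/468⌉ = 5 − 5 = 0
n=63: ⌈(64·35)/468⌉ − ⌈(63·35)/468⌉ = ⌈2240/468⌉ − ⌈2205/468⌉ = 5 − 5 = 0
n=64: ⌈(65·35)/468⌉ − ⌈(64·35)/468⌉ = ⌈2275/468⌉ − ⌈2240/468⌉ = 5 − 5 = 0
n=65: ⌈(66·35)/468⌉ − ⌈(65·35)/468⌉ = ⌈2310/468⌉ − ⌈2275/468⌉ = 5 − 5 = 0
n=66: ⌈(67·35)/468⌉ − ⌈(66·35)/468⌉ = ⌈2345/468⌉ − ⌈2310/468⌉ = 6 − 5 = 1
n=67: ⌈(68·35)/468⌉ − ⌈(67·35)/468⌉ = ⌈2380/468⌉ − ⌈2345/468⌉ = 6 − 6 = 0
n=68: ⌈(69·35)/468⌉ − ⌈(68·35)/468⌉ = ⌈2415/468⌉ − ⌈2380/468⌉ = 6 − 6 = 0
n=69: ⌈(70·35)/468⌉ − ⌈(69·35)/468⌉ = ⌈2450/468⌉ − ⌈2415/468⌉ = 6 − 6 = 0
n=70: ⌈(71·35)/468⌉ − ⌈(70·35)/468⌉ = ⌈2485/468⌉ − ⌈2450/468⌉ = 6 − 6 = 0

10000000000001000000000000100000000000001000000000000100000000000010000


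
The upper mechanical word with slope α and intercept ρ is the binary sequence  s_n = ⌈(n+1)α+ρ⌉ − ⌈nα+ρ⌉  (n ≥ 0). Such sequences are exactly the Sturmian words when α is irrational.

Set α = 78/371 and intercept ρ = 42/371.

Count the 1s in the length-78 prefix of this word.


16

#1s = Σ_{n=0}^{77} s_n = Σ_{n=0}^{77} (⌈(n+1)α+ρ⌉ − ⌈nα+ρ⌉)
the sum telescopes: every ⌈nα+ρ⌉ with 0 < n < 78 appears once with + and once with −, leaving ⌈78α+ρ⌉ − ⌈0·α+ρ⌉
78α + ρ = (78·78 + 42) / 371 = 6126/371
ρ = 42/371
⌈6126/371⌉ = 17,  ⌈42/371⌉ = 1
#1s = 17 − 1 = 16


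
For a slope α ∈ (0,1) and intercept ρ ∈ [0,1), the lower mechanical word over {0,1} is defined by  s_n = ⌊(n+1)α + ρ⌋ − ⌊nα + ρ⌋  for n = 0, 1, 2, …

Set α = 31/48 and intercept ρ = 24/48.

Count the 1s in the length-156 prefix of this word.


#1s = Σ_{n=0}^{155} s_n = Σ_{n=0}^{155} (⌊(n+1)α+ρ⌋ − ⌊nα+ρ⌋)
the sum telescopes: every ⌊nα+ρ⌋ with 0 < n < 156 appears once with + and once with −, leaving ⌊156α+ρ⌋ − ⌊0·α+ρ⌋
156α + ρ = (156·31 + 24) / 48 = 4860/48
ρ = 24/48
⌊4860/48⌋ = 101,  ⌊24/48⌋ = 0
#1s = 101 − 0 = 101

101


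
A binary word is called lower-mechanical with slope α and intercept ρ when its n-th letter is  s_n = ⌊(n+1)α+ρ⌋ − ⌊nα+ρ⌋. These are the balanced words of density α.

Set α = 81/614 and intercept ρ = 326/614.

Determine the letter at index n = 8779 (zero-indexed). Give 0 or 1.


0

(n+1)α + ρ = (8780·81 + 326) / 614 = 711506/614
nα + ρ     = (8779·81 + 326) / 614 = 711425/614
⌊711506/614⌋ = 1158,  ⌊711425/614⌋ = 1158
s_{8779} = 1158 − 1158 = 0


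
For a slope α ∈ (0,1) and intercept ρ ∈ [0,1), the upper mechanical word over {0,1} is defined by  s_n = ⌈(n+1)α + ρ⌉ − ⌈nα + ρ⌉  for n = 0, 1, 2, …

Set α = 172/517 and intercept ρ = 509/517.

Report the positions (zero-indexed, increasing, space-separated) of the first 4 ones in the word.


n=0: ⌈681/517⌉−⌈509/517⌉ = 2−1 = 1  ← one
n=1: ⌈853/517⌉−⌈681/517⌉ = 2−2 = 0
n=2: ⌈1025/517⌉−⌈853/517⌉ = 2−2 = 0
n=3: ⌈1197/517⌉−⌈1025/517⌉ = 3−2 = 1  ← one
n=4: ⌈1369/517⌉−⌈1197/517⌉ = 3−3 = 0
n=5: ⌈1541/517⌉−⌈1369/517⌉ = 3−3 = 0
n=6: ⌈1713/517⌉−⌈1541/517⌉ = 4−3 = 1  ← one
n=7: ⌈1885/517⌉−⌈1713/517⌉ = 4−4 = 0
n=8: ⌈2057/517⌉−⌈1885/517⌉ = 4−4 = 0
n=9: ⌈2229/517⌉−⌈2057/517⌉ = 5−4 = 1  ← one
positions of the first 4 ones: 0 3 6 9

0 3 6 9


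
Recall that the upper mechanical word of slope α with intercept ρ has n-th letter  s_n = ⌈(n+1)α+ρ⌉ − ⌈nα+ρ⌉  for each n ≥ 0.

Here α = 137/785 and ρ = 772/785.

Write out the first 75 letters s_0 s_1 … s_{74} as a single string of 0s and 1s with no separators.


100001000001000001000001000010000010000010000100000100000100000100001000001

n=0: ⌈(1·137+772)/785⌉ − ⌈(0·137+772)/785⌉ = ⌈909/785⌉ − ⌈772/785⌉ = 2 − 1 = 1
n=1: ⌈(2·137+772)/785⌉ − ⌈(1·137+772)/785⌉ = ⌈1046/785⌉ − ⌈909/785⌉ = 2 − 2 = 0
n=2: ⌈(3·137+772)/785⌉ − ⌈(2·137+772)/785⌉ = ⌈1183/785⌉ − ⌈1046/785⌉ = 2 − 2 = 0
n=3: ⌈(4·137+772)/785⌉ − ⌈(3·137+772)/785⌉ = ⌈1320/785⌉ − ⌈1183/785⌉ = 2 − 2 = 0
n=4: ⌈(5·137+772)/785⌉ − ⌈(4·137+772)/785⌉ = ⌈1457/785⌉ − ⌈1320/785⌉ = 2 − 2 = 0
n=5: ⌈(6·137+772)/785⌉ − ⌈(5·137+772)/785⌉ = ⌈1594/785⌉ − ⌈1457/785⌉ = 3 − 2 = 1
n=6: ⌈(7·137+772)/785⌉ − ⌈(6·137+772)/785⌉ = ⌈1731/785⌉ − ⌈1594/785⌉ = 3 − 3 = 0
n=7: ⌈(8·137+772)/785⌉ − ⌈(7·137+772)/785⌉ = ⌈1868/785⌉ − ⌈1731/785⌉ = 3 − 3 = 0
n=8: ⌈(9·137+772)/785⌉ − ⌈(8·137+772)/785⌉ = ⌈2005/785⌉ − ⌈1868/785⌉ = 3 − 3 = 0
n=9: ⌈(10·137+772)/785⌉ − ⌈(9·137+772)/785⌉ = ⌈2142/785⌉ − ⌈2005/785⌉ = 3 − 3 = 0
n=10: ⌈(11·137+772)/785⌉ − ⌈(10·137+772)/785⌉ = ⌈2279/785⌉ − ⌈2142/785⌉ = 3 − 3 = 0
n=11: ⌈(12·137+772)/785⌉ − ⌈(11·137+772)/785⌉ = ⌈2416/785⌉ − ⌈2279/785⌉ = 4 − 3 = 1
n=12: ⌈(13·137+772)/785⌉ − ⌈(12·137+772)/785⌉ = ⌈2553/785⌉ − ⌈2416/785⌉ = 4 − 4 = 0
n=13: ⌈(14·137+772)/785⌉ − ⌈(13·137+772)/785⌉ = ⌈2690/785⌉ − ⌈2553/785⌉ = 4 − 4 = 0
n=14: ⌈(15·137+772)/785⌉ − ⌈(14·137+772)/785⌉ = ⌈2827/785⌉ − ⌈2690/785⌉ = 4 − 4 = 0
n=15: ⌈(16·137+772)/785⌉ − ⌈(15·137+772)/785⌉ = ⌈2964/785⌉ − ⌈2827/785⌉ = 4 − 4 = 0
n=16: ⌈(17·137+772)/785⌉ − ⌈(16·137+772)/785⌉ = ⌈3101/785⌉ − ⌈2964/785⌉ = 4 − 4 = 0
n=17: ⌈(18·137+772)/785⌉ − ⌈(17·137+772)/785⌉ = ⌈3238/785⌉ − ⌈3101/785⌉ = 5 − 4 = 1
n=18: ⌈(19·137+772)/785⌉ − ⌈(18·137+772)/785⌉ = ⌈3375/785⌉ − ⌈3238/785⌉ = 5 − 5 = 0
n=19: ⌈(20·137+772)/785⌉ − ⌈(19·137+772)/785⌉ = ⌈3512/785⌉ − ⌈3375/785⌉ = 5 − 5 = 0
n=20: ⌈(21·137+772)/785⌉ − ⌈(20·137+772)/785⌉ = ⌈3649/785⌉ − ⌈3512/785⌉ = 5 − 5 = 0
n=21: ⌈(22·137+772)/785⌉ − ⌈(21·137+772)/785⌉ = ⌈3786/785⌉ − ⌈3649/785⌉ = 5 − 5 = 0
n=22: ⌈(23·137+772)/785⌉ − ⌈(22·137+772)/785⌉ = ⌈3923/785⌉ − ⌈3786/785⌉ = 5 − 5 = 0
n=23: ⌈(24·137+772)/785⌉ − ⌈(23·137+772)/785⌉ = ⌈4060/785⌉ − ⌈3923/785⌉ = 6 − 5 = 1
n=24: ⌈(25·137+772)/785⌉ − ⌈(24·137+772)/785⌉ = ⌈4197/785⌉ − ⌈4060/785⌉ = 6 − 6 = 0
n=25: ⌈(26·137+772)/785⌉ − ⌈(25·137+772)/785⌉ = ⌈4334/785⌉ − ⌈4197/785⌉ = 6 − 6 = 0
n=26: ⌈(27·137+772)/785⌉ − ⌈(26·137+772)/785⌉ = ⌈4471/785⌉ − ⌈4334/785⌉ = 6 − 6 = 0
n=27: ⌈(28·137+772)/785⌉ − ⌈(27·137+772)/785⌉ = ⌈4608/785⌉ − ⌈4471/785⌉ = 6 − 6 = 0
n=28: ⌈(29·137+772)/785⌉ − ⌈(28·137+772)/785⌉ = ⌈4745/785⌉ − ⌈4608/785⌉ = 7 − 6 = 1
n=29: ⌈(30·137+772)/785⌉ − ⌈(29·137+772)/785⌉ = ⌈4882/785⌉ − ⌈4745/785⌉ = 7 − 7 = 0
n=30: ⌈(31·137+772)/785⌉ − ⌈(30·137+772)/785⌉ = ⌈5019/785⌉ − ⌈4882/785⌉ = 7 − 7 = 0
n=31: ⌈(32·137+772)/785⌉ − ⌈(31·137+772)/785⌉ = ⌈5156/785⌉ − ⌈5019/785⌉ = 7 − 7 = 0
n=32: ⌈(33·137+772)/785⌉ − ⌈(32·137+772)/785⌉ = ⌈5293/785⌉ − ⌈5156/785⌉ = 7 − 7 = 0
n=33: ⌈(34·137+772)/785⌉ − ⌈(33·137+772)/785⌉ = ⌈5430/785⌉ − ⌈5293/785⌉ = 7 − 7 = 0
n=34: ⌈(35·137+772)/785⌉ − ⌈(34·137+772)/785⌉ = ⌈5567/785⌉ − ⌈5430/785⌉ = 8 − 7 = 1
n=35: ⌈(36·137+772)/785⌉ − ⌈(35·137+772)/785⌉ = ⌈5704/785⌉ − ⌈5567/785⌉ = 8 − 8 = 0
n=36: ⌈(37·137+772)/785⌉ − ⌈(36·137+772)/785⌉ = ⌈5841/785⌉ − ⌈5704/785⌉ = 8 − 8 = 0
n=37: ⌈(38·137+772)/785⌉ − ⌈(37·137+772)/785⌉ = ⌈5978/785⌉ − ⌈5841/785⌉ = 8 − 8 = 0
n=38: ⌈(39·137+772)/785⌉ − ⌈(38·137+772)/785⌉ = ⌈6115/785⌉ − ⌈5978/785⌉ = 8 − 8 = 0
n=39: ⌈(40·137+772)/785⌉ − ⌈(39·137+772)/785⌉ = ⌈6252/785⌉ − ⌈6115/785⌉ = 8 − 8 = 0
n=40: ⌈(41·137+772)/785⌉ − ⌈(40·137+772)/785⌉ = ⌈6389/785⌉ − ⌈6252/785⌉ = 9 − 8 = 1
n=41: ⌈(42·137+772)/785⌉ − ⌈(41·137+772)/785⌉ = ⌈6526/785⌉ − ⌈6389/785⌉ = 9 − 9 = 0
n=42: ⌈(43·137+772)/785⌉ − ⌈(42·137+772)/785⌉ = ⌈6663/785⌉ − ⌈6526/785⌉ = 9 − 9 = 0
n=43: ⌈(44·137+772)/785⌉ − ⌈(43·137+772)/785⌉ = ⌈6800/785⌉ − ⌈6663/785⌉ = 9 − 9 = 0
n=44: ⌈(45·137+772)/785⌉ − ⌈(44·137+772)/785⌉ = ⌈6937/785⌉ − ⌈6800/785⌉ = 9 − 9 = 0
n=45: ⌈(46·137+772)/785⌉ − ⌈(45·137+772)/785⌉ = ⌈7074/785⌉ − ⌈6937/785⌉ = 10 − 9 = 1
n=46: ⌈(47·137+772)/785⌉ − ⌈(46·137+772)/785⌉ = ⌈7211/785⌉ − ⌈7074/785⌉ = 10 − 10 = 0
n=47: ⌈(48·137+772)/785⌉ − ⌈(47·137+772)/785⌉ = ⌈7348/785⌉ − ⌈7211/785⌉ = 10 − 10 = 0
n=48: ⌈(49·137+772)/785⌉ − ⌈(48·137+772)/785⌉ = ⌈7485/785⌉ − ⌈7348/785⌉ = 10 − 10 = 0
n=49: ⌈(50·137+772)/785⌉ − ⌈(49·137+772)/785⌉ = ⌈7622/785⌉ − ⌈7485/785⌉ = 10 − 10 = 0
n=50: ⌈(51·137+772)/785⌉ − ⌈(50·137+772)/785⌉ = ⌈7759/785⌉ − ⌈7622/785⌉ = 10 − 10 = 0
n=51: ⌈(52·137+772)/785⌉ − ⌈(51·137+772)/785⌉ = ⌈7896/785⌉ − ⌈7759/785⌉ = 11 − 10 = 1
n=52: ⌈(53·137+772)/785⌉ − ⌈(52·137+772)/785⌉ = ⌈8033/785⌉ − ⌈7896/785⌉ = 11 − 11 = 0
n=53: ⌈(54·137+772)/785⌉ − ⌈(53·137+772)/785⌉ = ⌈8170/785⌉ − ⌈8033/785⌉ = 11 − 11 = 0
n=54: ⌈(55·137+772)/785⌉ − ⌈(54·137+772)/785⌉ = ⌈8307/785⌉ − ⌈8170/785⌉ = 11 − 11 = 0
n=55: ⌈(56·137+772)/785⌉ − ⌈(55·137+772)/785⌉ = ⌈8444/785⌉ − ⌈8307/785⌉ = 11 − 11 = 0
n=56: ⌈(57·137+772)/785⌉ − ⌈(56·137+772)/785⌉ = ⌈8581/785⌉ − ⌈8444/785⌉ = 11 − 11 = 0
n=57: ⌈(58·137+772)/785⌉ − ⌈(57·137+772)/785⌉ = ⌈8718/785⌉ − ⌈8581/785⌉ = 12 − 11 = 1
n=58: ⌈(59·137+772)/785⌉ − ⌈(58·137+772)/785⌉ = ⌈8855/785⌉ − ⌈8718/785⌉ = 12 − 12 = 0
n=59: ⌈(60·137+772)/785⌉ − ⌈(59·137+772)/785⌉ = ⌈8992/785⌉ − ⌈8855/785⌉ = 12 − 12 = 0
n=60: ⌈(61·137+772)/785⌉ − ⌈(60·137+772)/785⌉ = ⌈9129/785⌉ − ⌈8992/785⌉ = 12 − 12 = 0
n=61: ⌈(62·137+772)/785⌉ − ⌈(61·137+772)/785⌉ = ⌈9266/785⌉ − ⌈9129/785⌉ = 12 − 12 = 0
n=62: ⌈(63·137+772)/785⌉ − ⌈(62·137+772)/785⌉ = ⌈9403/785⌉ − ⌈9266/785⌉ = 12 − 12 = 0
n=63: ⌈(64·137+772)/785⌉ − ⌈(63·137+772)/785⌉ = ⌈9540/785⌉ − ⌈9403/785⌉ = 13 − 12 = 1
n=64: ⌈(65·137+772)/785⌉ − ⌈(64·137+772)/785⌉ = ⌈9677/785⌉ − ⌈9540/785⌉ = 13 − 13 = 0
n=65: ⌈(66·137+772)/785⌉ − ⌈(65·137+772)/785⌉ = ⌈9814/785⌉ − ⌈9677/785⌉ = 13 − 13 = 0
n=66: ⌈(67·137+772)/785⌉ − ⌈(66·137+772)/785⌉ = ⌈9951/785⌉ − ⌈9814/785⌉ = 13 − 13 = 0
n=67: ⌈(68·137+772)/785⌉ − ⌈(67·137+772)/785⌉ = ⌈10088/785⌉ − ⌈9951/785⌉ = 13 − 13 = 0
n=68: ⌈(69·137+772)/785⌉ − ⌈(68·137+772)/785⌉ = ⌈10225/785⌉ − ⌈10088/785⌉ = 14 − 13 = 1
n=69: ⌈(70·137+772)/785⌉ − ⌈(69·137+772)/785⌉ = ⌈10362/785⌉ − ⌈10225/785⌉ = 14 − 14 = 0
n=70: ⌈(71·137+772)/785⌉ − ⌈(70·137+772)/785⌉ = ⌈10499/785⌉ − ⌈10362/785⌉ = 14 − 14 = 0
n=71: ⌈(72·137+772)/785⌉ − ⌈(71·137+772)/785⌉ = ⌈10636/785⌉ − ⌈10499/785⌉ = 14 − 14 = 0
n=72: ⌈(73·137+772)/785⌉ − ⌈(72·137+772)/785⌉ = ⌈10773/785⌉ − ⌈10636/785⌉ = 14 − 14 = 0
n=73: ⌈(74·137+772)/785⌉ − ⌈(73·137+772)/785⌉ = ⌈10910/785⌉ − ⌈10773/785⌉ = 14 − 14 = 0
n=74: ⌈(75·137+772)/785⌉ − ⌈(74·137+772)/785⌉ = ⌈11047/785⌉ − ⌈10910/785⌉ = 15 − 14 = 1


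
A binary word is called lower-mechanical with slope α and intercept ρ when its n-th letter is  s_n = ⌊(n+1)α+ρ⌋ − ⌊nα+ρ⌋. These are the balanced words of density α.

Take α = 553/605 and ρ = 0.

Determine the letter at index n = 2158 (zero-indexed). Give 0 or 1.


(n+1)α + ρ = (2159·553) / 605 = 1193927/605
nα + ρ     = (2158·553) / 605 = 1193374/605
⌊1193927/605⌋ = 1973,  ⌊1193374/605⌋ = 1972
s_{2158} = 1973 − 1972 = 1

1


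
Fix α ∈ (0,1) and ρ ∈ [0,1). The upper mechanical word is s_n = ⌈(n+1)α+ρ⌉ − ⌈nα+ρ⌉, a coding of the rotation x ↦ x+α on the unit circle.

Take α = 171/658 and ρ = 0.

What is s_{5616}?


(n+1)α + ρ = (5617·171) / 658 = 960507/658
nα + ρ     = (5616·171) / 658 = 960336/658
⌈960507/658⌉ = 1460,  ⌈960336/658⌉ = 1460
s_{5616} = 1460 − 1460 = 0

0


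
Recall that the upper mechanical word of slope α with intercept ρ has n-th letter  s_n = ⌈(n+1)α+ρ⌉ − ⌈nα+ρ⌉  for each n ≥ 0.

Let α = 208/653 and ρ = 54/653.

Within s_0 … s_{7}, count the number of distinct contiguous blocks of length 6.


3

t_n = ⌈(n·208+54)/653⌉ for n = 0 … 8:
  n=0…8: ⌈54/653⌉=1 ⌈262/653⌉=1 ⌈470/653⌉=1 ⌈678/653⌉=2 ⌈886/653⌉=2 ⌈1094/653⌉=2 ⌈1302/653⌉=2 ⌈1510/653⌉=3 ⌈1718/653⌉=3
s_n = t_(n+1) − t_n for n = 0 … 7 gives
prefix = 00100010
slide a length-6 window over [0..5] … [2..7] (3 windows); first occurrence of each distinct factor:
  [  0..  5] 001000
  [  1..  6] 010001
  [  2..  7] 100010
distinct factors: {001000, 010001, 100010}
count = 3  (Sturmian bound for length 6 is 7)


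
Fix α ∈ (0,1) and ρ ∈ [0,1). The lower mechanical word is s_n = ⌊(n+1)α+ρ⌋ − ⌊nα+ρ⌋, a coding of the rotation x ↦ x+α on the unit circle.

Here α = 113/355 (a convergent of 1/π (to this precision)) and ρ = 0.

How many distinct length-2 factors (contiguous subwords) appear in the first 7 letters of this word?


t_n = ⌊(n·113)/355⌋ for n = 0 … 7:
  n=0…7: ⌊0/355⌋=0 ⌊113/355⌋=0 ⌊226/355⌋=0 ⌊339/355⌋=0 ⌊452/355⌋=1 ⌊565/355⌋=1 ⌊678/355⌋=1 ⌊791/355⌋=2
s_n = t_(n+1) − t_n for n = 0 … 6 gives
prefix = 0001001
slide a length-2 window over [0..1] … [5..6] (6 windows); first occurrence of each distinct factor:
  [  0..  1] 00
  [  2..  3] 01
  [  3..  4] 10
  (the other 3 windows repeat one of these)
distinct factors: {00, 01, 10}
count = 3  (Sturmian bound for length 2 is 3)

3


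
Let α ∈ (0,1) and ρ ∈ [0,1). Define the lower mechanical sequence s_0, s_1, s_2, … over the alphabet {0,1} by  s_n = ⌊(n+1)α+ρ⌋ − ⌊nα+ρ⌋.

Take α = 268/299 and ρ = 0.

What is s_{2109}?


(n+1)α + ρ = (2110·268) / 299 = 565480/299
nα + ρ     = (2109·268) / 299 = 565212/299
⌊565480/299⌋ = 1891,  ⌊565212/299⌋ = 1890
s_{2109} = 1891 − 1890 = 1

1


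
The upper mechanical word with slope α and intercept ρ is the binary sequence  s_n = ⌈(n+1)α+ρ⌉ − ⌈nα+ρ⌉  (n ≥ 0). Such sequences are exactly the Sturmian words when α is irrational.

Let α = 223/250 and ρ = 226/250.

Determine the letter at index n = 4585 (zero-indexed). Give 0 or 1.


(n+1)α + ρ = (4586·223 + 226) / 250 = 1022904/250
nα + ρ     = (4585·223 + 226) / 250 = 1022681/250
⌈1022904/250⌉ = 4092,  ⌈1022681/250⌉ = 4091
s_{4585} = 4092 − 4091 = 1

1


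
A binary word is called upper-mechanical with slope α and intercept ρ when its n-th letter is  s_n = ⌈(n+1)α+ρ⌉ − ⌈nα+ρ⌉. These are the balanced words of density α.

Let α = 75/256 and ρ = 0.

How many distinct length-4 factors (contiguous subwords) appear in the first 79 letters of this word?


t_n = ⌈(n·75)/256⌉ for n = 0 … 79:
  n=0…9: ⌈0/256⌉=0 ⌈75/256⌉=1 ⌈150/256⌉=1 ⌈225/256⌉=1 ⌈300/256⌉=2 ⌈375/256⌉=2 ⌈450/256⌉=2 ⌈525/256⌉=3 ⌈600/256⌉=3 ⌈675/256⌉=3
  n=10…19: ⌈750/256⌉=3 ⌈825/256⌉=4 ⌈900/256⌉=4 ⌈975/256⌉=4 ⌈1050/256⌉=5 ⌈1125/256⌉=5 ⌈1200/256⌉=5 ⌈1275/256⌉=5 ⌈1350/256⌉=6 ⌈1425/256⌉=6
  n=20…29: ⌈1500/256⌉=6 ⌈1575/256⌉=7 ⌈1650/256⌉=7 ⌈1725/256⌉=7 ⌈1800/256⌉=8 ⌈1875/256⌉=8 ⌈1950/256⌉=8 ⌈2025/256⌉=8 ⌈2100/256⌉=9 ⌈2175/256⌉=9
  n=30…39: ⌈2250/256⌉=9 ⌈2325/256⌉=10 ⌈2400/256⌉=10 ⌈2475/256⌉=10 ⌈2550/256⌉=10 ⌈2625/256⌉=11 ⌈2700/256⌉=11 ⌈2775/256⌉=11 ⌈2850/256⌉=12 ⌈2925/256⌉=12
  n=40…49: ⌈3000/256⌉=12 ⌈3075/256⌉=13 ⌈3150/256⌉=13 ⌈3225/256⌉=13 ⌈3300/256⌉=13 ⌈3375/256⌉=14 ⌈3450/256⌉=14 ⌈3525/256⌉=14 ⌈3600/256⌉=15 ⌈3675/256⌉=15
  n=50…59: ⌈3750/256⌉=15 ⌈3825/256⌉=15 ⌈3900/256⌉=16 ⌈3975/256⌉=16 ⌈4050/256⌉=16 ⌈4125/256⌉=17 ⌈4200/256⌉=17 ⌈4275/256⌉=17 ⌈4350/256⌉=17 ⌈4425/256⌉=18
  n=60…69: ⌈4500/256⌉=18 ⌈4575/256⌉=18 ⌈4650/256⌉=19 ⌈4725/256⌉=19 ⌈4800/256⌉=19 ⌈4875/256⌉=20 ⌈4950/256⌉=20 ⌈5025/256⌉=20 ⌈5100/256⌉=20 ⌈5175/256⌉=21
  n=70…79: ⌈5250/256⌉=21 ⌈5325/256⌉=21 ⌈5400/256⌉=22 ⌈5475/256⌉=22 ⌈5550/256⌉=22 ⌈5625/256⌉=22 ⌈5700/256⌉=23 ⌈5775/256⌉=23 ⌈5850/256⌉=23 ⌈5925/256⌉=24
s_n = t_(n+1) − t_n for n = 0 … 78 gives
prefix = 1001001000100100010010010001001000100100100010010001001000100100100010010001001
slide a length-4 window over [0..3] … [75..78] (76 windows); first occurrence of each distinct factor:
  [  0..  3] 1001
  [  1..  4] 0010
  [  2..  5] 0100
  [  6..  9] 1000
  [  7.. 10] 0001
  (the other 71 windows repeat one of these)
distinct factors: {0001, 0010, 0100, 1000, 1001}
count = 5  (Sturmian bound for length 4 is 5)

5


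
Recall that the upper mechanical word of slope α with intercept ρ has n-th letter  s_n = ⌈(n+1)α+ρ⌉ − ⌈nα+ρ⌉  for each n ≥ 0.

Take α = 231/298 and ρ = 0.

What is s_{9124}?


1

(n+1)α + ρ = (9125·231) / 298 = 2107875/298
nα + ρ     = (9124·231) / 298 = 2107644/298
⌈2107875/298⌉ = 7074,  ⌈2107644/298⌉ = 7073
s_{9124} = 7074 − 7073 = 1


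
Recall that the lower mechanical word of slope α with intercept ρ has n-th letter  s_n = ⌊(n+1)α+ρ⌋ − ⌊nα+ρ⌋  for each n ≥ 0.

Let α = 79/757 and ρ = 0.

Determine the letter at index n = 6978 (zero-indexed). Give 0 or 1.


(n+1)α + ρ = (6979·79) / 757 = 551341/757
nα + ρ     = (6978·79) / 757 = 551262/757
⌊551341/757⌋ = 728,  ⌊551262/757⌋ = 728
s_{6978} = 728 − 728 = 0

0


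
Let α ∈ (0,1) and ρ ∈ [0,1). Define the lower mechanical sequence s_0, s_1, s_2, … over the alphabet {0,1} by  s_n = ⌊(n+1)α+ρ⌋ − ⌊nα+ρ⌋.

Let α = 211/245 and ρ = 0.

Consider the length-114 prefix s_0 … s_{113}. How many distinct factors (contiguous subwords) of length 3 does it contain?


4

t_n = ⌊(n·211)/245⌋ for n = 0 … 114:
  n=0…9: ⌊0/245⌋=0 ⌊211/245⌋=0 ⌊422/245⌋=1 ⌊633/245⌋=2 ⌊844/245⌋=3 ⌊1055/245⌋=4 ⌊1266/245⌋=5 ⌊1477/245⌋=6 ⌊1688/245⌋=6 ⌊1899/245⌋=7
  n=10…19: ⌊2110/245⌋=8 ⌊2321/245⌋=9 ⌊2532/245⌋=10 ⌊2743/245⌋=11 ⌊2954/245⌋=12 ⌊3165/245⌋=12 ⌊3376/245⌋=13 ⌊3587/245⌋=14 ⌊3798/245⌋=15 ⌊4009/245⌋=16
  n=20…29: ⌊4220/245⌋=17 ⌊4431/245⌋=18 ⌊4642/245⌋=18 ⌊4853/245⌋=19 ⌊5064/245⌋=20 ⌊5275/245⌋=21 ⌊5486/245⌋=22 ⌊5697/245⌋=23 ⌊5908/245⌋=24 ⌊6119/245⌋=24
  n=30…39: ⌊6330/245⌋=25 ⌊6541/245⌋=26 ⌊6752/245⌋=27 ⌊6963/245⌋=28 ⌊7174/245⌋=29 ⌊7385/245⌋=30 ⌊7596/245⌋=31 ⌊7807/245⌋=31 ⌊8018/245⌋=32 ⌊8229/245⌋=33
  n=40…49: ⌊8440/245⌋=34 ⌊8651/245⌋=35 ⌊8862/245⌋=36 ⌊9073/245⌋=37 ⌊9284/245⌋=37 ⌊9495/245⌋=38 ⌊9706/245⌋=39 ⌊9917/245⌋=40 ⌊10128/245⌋=41 ⌊10339/245⌋=42
  n=50…59: ⌊10550/245⌋=43 ⌊10761/245⌋=43 ⌊10972/245⌋=44 ⌊11183/245⌋=45 ⌊11394/245⌋=46 ⌊11605/245⌋=47 ⌊11816/245⌋=48 ⌊12027/245⌋=49 ⌊12238/245⌋=49 ⌊12449/245⌋=50
  n=60…69: ⌊12660/245⌋=51 ⌊12871/245⌋=52 ⌊13082/245⌋=53 ⌊13293/245⌋=54 ⌊13504/245⌋=55 ⌊13715/245⌋=55 ⌊13926/245⌋=56 ⌊14137/245⌋=57 ⌊14348/245⌋=58 ⌊14559/245⌋=59
  n=70…79: ⌊14770/245⌋=60 ⌊14981/245⌋=61 ⌊15192/245⌋=62 ⌊15403/245⌋=62 ⌊15614/245⌋=63 ⌊15825/245⌋=64 ⌊16036/245⌋=65 ⌊16247/245⌋=66 ⌊16458/245⌋=67 ⌊16669/245⌋=68
  n=80…89: ⌊16880/245⌋=68 ⌊17091/245⌋=69 ⌊17302/245⌋=70 ⌊17513/245⌋=71 ⌊17724/245⌋=72 ⌊17935/245⌋=73 ⌊18146/245⌋=74 ⌊18357/245⌋=74 ⌊18568/245⌋=75 ⌊18779/245⌋=76
  n=90…99: ⌊18990/245⌋=77 ⌊19201/245⌋=78 ⌊19412/245⌋=79 ⌊19623/245⌋=80 ⌊19834/245⌋=80 ⌊20045/245⌋=81 ⌊20256/245⌋=82 ⌊20467/245⌋=83 ⌊20678/245⌋=84 ⌊20889/245⌋=85
  n=100…109: ⌊21100/245⌋=86 ⌊21311/245⌋=86 ⌊21522/245⌋=87 ⌊21733/245⌋=88 ⌊21944/245⌋=89 ⌊22155/245⌋=90 ⌊22366/245⌋=91 ⌊22577/245⌋=92 ⌊22788/245⌋=93 ⌊22999/245⌋=93
  n=110…114: ⌊23210/245⌋=94 ⌊23421/245⌋=95 ⌊23632/245⌋=96 ⌊23843/245⌋=97 ⌊24054/245⌋=98
s_n = t_(n+1) − t_n for n = 0 … 113 gives
prefix = 011111101111110111111011111101111111011111101111110111111011111101111111011111101111110111111011111101111111011111
slide a length-3 window over [0..2] … [111..113] (112 windows); first occurrence of each distinct factor:
  [  0..  2] 011
  [  1..  3] 111
  [  5..  7] 110
  [  6..  8] 101
  (the other 108 windows repeat one of these)
distinct factors: {011, 101, 110, 111}
count = 4  (Sturmian bound for length 3 is 4)


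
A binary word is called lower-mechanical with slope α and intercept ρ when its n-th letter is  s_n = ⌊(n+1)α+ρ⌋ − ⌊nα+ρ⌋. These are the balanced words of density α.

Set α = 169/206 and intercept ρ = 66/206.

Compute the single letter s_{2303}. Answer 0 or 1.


1

(n+1)α + ρ = (2304·169 + 66) / 206 = 389442/206
nα + ρ     = (2303·169 + 66) / 206 = 389273/206
⌊389442/206⌋ = 1890,  ⌊389273/206⌋ = 1889
s_{2303} = 1890 − 1889 = 1


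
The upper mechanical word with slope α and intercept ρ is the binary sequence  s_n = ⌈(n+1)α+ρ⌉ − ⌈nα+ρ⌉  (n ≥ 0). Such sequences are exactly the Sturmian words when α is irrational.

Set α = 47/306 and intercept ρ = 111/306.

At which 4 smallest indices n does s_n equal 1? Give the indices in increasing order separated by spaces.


n=0: ⌈158/306⌉−⌈111/306⌉ = 1−1 = 0
n=1: ⌈205/306⌉−⌈158/306⌉ = 1−1 = 0
n=2: ⌈252/306⌉−⌈205/306⌉ = 1−1 = 0
n=3: ⌈299/306⌉−⌈252/306⌉ = 1−1 = 0
n=4: ⌈346/306⌉−⌈299/306⌉ = 2−1 = 1  ← one
n=5: ⌈393/306⌉−⌈346/306⌉ = 2−2 = 0
n=6: ⌈440/306⌉−⌈393/306⌉ = 2−2 = 0
n=7: ⌈487/306⌉−⌈440/306⌉ = 2−2 = 0
n=8: ⌈534/306⌉−⌈487/306⌉ = 2−2 = 0
n=9: ⌈581/306⌉−⌈534/306⌉ = 2−2 = 0
n=10: ⌈628/306⌉−⌈581/306⌉ = 3−2 = 1  ← one
n=11: ⌈675/306⌉−⌈628/306⌉ = 3−3 = 0
n=12: ⌈722/306⌉−⌈675/306⌉ = 3−3 = 0
n=13: ⌈769/306⌉−⌈722/306⌉ = 3−3 = 0
n=14: ⌈816/306⌉−⌈769/306⌉ = 3−3 = 0
n=15: ⌈863/306⌉−⌈816/306⌉ = 3−3 = 0
n=16: ⌈910/306⌉−⌈863/306⌉ = 3−3 = 0
n=17: ⌈957/306⌉−⌈910/306⌉ = 4−3 = 1  ← one
n=18: ⌈1004/306⌉−⌈957/306⌉ = 4−4 = 0
n=19: ⌈1051/306⌉−⌈1004/306⌉ = 4−4 = 0
n=20: ⌈1098/306⌉−⌈1051/306⌉ = 4−4 = 0
n=21: ⌈1145/306⌉−⌈1098/306⌉ = 4−4 = 0
n=22: ⌈1192/306⌉−⌈1145/306⌉ = 4−4 = 0
n=23: ⌈1239/306⌉−⌈1192/306⌉ = 5−4 = 1  ← one
positions of the first 4 ones: 4 10 17 23

4 10 17 23
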